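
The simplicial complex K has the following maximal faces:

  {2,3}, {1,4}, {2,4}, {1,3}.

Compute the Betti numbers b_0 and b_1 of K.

Fix the vertex order 1 < 2 < 3 < 4 and write every simplex with vertices in increasing order. Then dim K = 1 and the simplices of K are:

  0-simplices (4): [1], [2], [3], [4]
  1-simplices (4): [1,3], [1,4], [2,3], [2,4]

giving chain groups C_0 ≅ Z^4, C_1 ≅ Z^4.

The boundary map ∂_1: C_1 → C_0 is given by ∂[p,q] = [q] − [p]. For instance
  ∂[1,4] = [4] − [1].
The resulting 4×4 matrix has rank 3, and its Smith normal form has invariant factors (1,1,1).

From H_k ≅ ker(∂_k) / im(∂_{k+1}) we obtain:

  H_0: rank C_0 − rank ∂_1 = 4 − 3 = 1, and the invariant factors of ∂_1 are all 1, so H_0 ≅ Z.
  H_1: rank ker ∂_1 − rank ∂_2 = (4 − 3) − 0 = 1, and there is no ∂_2, so H_1 ≅ Z.

As a check, the Euler characteristic is 4 − 4 = 0, which agrees with 1 − 1 = 0.

Hence the Betti numbers are b_0 = 1, b_1 = 1.

b_0 = 1, b_1 = 1.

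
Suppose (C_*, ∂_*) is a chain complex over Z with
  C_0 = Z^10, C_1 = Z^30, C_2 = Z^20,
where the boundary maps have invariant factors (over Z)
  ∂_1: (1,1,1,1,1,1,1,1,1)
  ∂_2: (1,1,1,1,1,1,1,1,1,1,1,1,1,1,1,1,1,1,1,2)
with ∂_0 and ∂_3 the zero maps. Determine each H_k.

H_0: b_0 = 10 − 0 − 9 = 1; torsion from ∂_1 factors > 1: none. So H_0 ≅ Z.
H_1: b_1 = 30 − 9 − 20 = 1; torsion from ∂_2 factors > 1: [2]. So H_1 ≅ Z ⊕ Z/2.
H_2: b_2 = 20 − 20 − 0 = 0; torsion from ∂_3 factors > 1: none. So H_2 ≅ 0.

H_0 ≅ Z,  H_1 ≅ Z ⊕ Z/2,  H_2 = 0.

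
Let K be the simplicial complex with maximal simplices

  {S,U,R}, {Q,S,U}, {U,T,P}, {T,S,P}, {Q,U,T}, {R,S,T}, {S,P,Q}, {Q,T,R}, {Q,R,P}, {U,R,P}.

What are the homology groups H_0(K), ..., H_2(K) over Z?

H_0 ≅ Z,  H_1 ≅ Z/2,  H_2 = 0.

Fix the vertex order P < Q < R < S < T < U and write every simplex with vertices in increasing order. Then dim K = 2 and the simplices of K are:

  0-simplices (6): P, Q, R, S, T, U
  1-simplices (15): PQ, PR, PS, PT, PU, QR, QS, QT, QU, RS, RT, RU, ST, SU, TU
  2-simplices (10): PQR, PQS, PRU, PST, PTU, QRT, QSU, QTU, RST, RSU

Hence C_0 ≅ Z^6, C_1 ≅ Z^15, C_2 ≅ Z^10.

Boundary ∂_1: C_1 → C_0 sends each edge [p,q] (with p < q) to q − p.
As a 6×15 matrix over Z this has rank 5, with invariant factors (1,1,1,1,1).

∂_2: C_2 → C_1 maps a triangle to the signed sum of its edges. For instance
  ∂PTU = TU − PU + PT,
  ∂QRT = RT − QT + QR.
As a 15×10 matrix over Z this has rank 10, with invariant factors (1,1,1,1,1,1,1,1,1,2).

From H_k ≅ ker(∂_k) / im(∂_{k+1}) we obtain:

  H_0: rank C_0 − rank ∂_1 = 6 − 5 = 1, and the invariant factors of ∂_1 are all 1, so H_0 ≅ Z.
  H_1: rank ker ∂_1 − rank ∂_2 = (15 − 5) − 10 = 0, and ∂_2 has invariant factor 2 > 1, so H_1 ≅ Z/2.
  H_2: rank ker ∂_2 − rank ∂_3 = (10 − 10) − 0 = 0, and there is no ∂_3, so H_2 ≅ 0.

As a check, the Euler characteristic is 6 − 15 + 10 = 1, which agrees with 1 − 0 + 0 = 1.
(K is a triangulation of the real projective plane RP^2.)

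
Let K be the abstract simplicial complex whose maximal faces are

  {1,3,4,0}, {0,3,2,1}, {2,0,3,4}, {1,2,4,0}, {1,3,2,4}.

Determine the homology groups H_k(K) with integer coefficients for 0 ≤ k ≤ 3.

Take the total order 0 < 1 < 2 < 3 < 4 on the vertex set. Then K (dimension 3) consists of the simplices:

  0-simplices (5): [0], [1], [2], [3], [4]
  1-simplices (10): [0,1], [0,2], [0,3], [0,4], [1,2], [1,3], [1,4], [2,3], [2,4], [3,4]
  2-simplices (10): [0,1,2], [0,1,3], [0,1,4], [0,2,3], [0,2,4], [0,3,4], [1,2,3], [1,2,4], [1,3,4], [2,3,4]
  3-simplices (5): [0,1,2,3], [0,1,2,4], [0,1,3,4], [0,2,3,4], [1,2,3,4]

so the chain groups are C_0 ≅ Z^5, C_1 ≅ Z^10, C_2 ≅ Z^10, C_3 ≅ Z^5.

Boundary ∂_1: C_1 → C_0 is given by ∂[p,q] = [q] − [p].
The resulting 5×10 matrix has rank 4, and its Smith normal form has invariant factors (1,1,1,1).

The boundary map ∂_2: C_2 → C_1 sends each 2-simplex [p,q,r] to [q,r] − [p,r] + [p,q]. For instance
  ∂[0,2,4] = [2,4] − [0,4] + [0,2],
  ∂[1,2,3] = [2,3] − [1,3] + [1,2].
The 10×10 boundary matrix has rank 6 and Smith normal form diag(1,1,1,1,1,1).

∂_3: C_3 → C_2 sends each 3-simplex σ to the alternating sum Σ_i (−1)^i (σ with its i-th vertex removed). For instance
  ∂[0,2,3,4] = [2,3,4] − [0,3,4] + [0,2,4] − [0,2,3],
  ∂[0,1,2,4] = [1,2,4] − [0,2,4] + [0,1,4] − [0,1,2].
As a 10×5 matrix over Z this has rank 4, with invariant factors (1,1,1,1).

Reading off H_k = ker ∂_k / im ∂_{k+1}:

  H_0: rank C_0 − rank ∂_1 = 5 − 4 = 1, and the invariant factors of ∂_1 are all 1, so H_0 ≅ Z.
  H_1: rank ker ∂_1 − rank ∂_2 = (10 − 4) − 6 = 0, and the invariant factors of ∂_2 are all 1, so H_1 ≅ 0.
  H_2: rank ker ∂_2 − rank ∂_3 = (10 − 6) − 4 = 0, and the invariant factors of ∂_3 are all 1, so H_2 ≅ 0.
  H_3: rank ker ∂_3 − rank ∂_4 = (5 − 4) − 0 = 1, and there is no ∂_4, so H_3 ≅ Z.

As a check, the Euler characteristic is 5 − 10 + 10 − 5 = 0, which agrees with 1 − 0 + 0 − 1 = 0.

H_0 ≅ Z,  H_1 = 0,  H_2 = 0,  H_3 ≅ Z.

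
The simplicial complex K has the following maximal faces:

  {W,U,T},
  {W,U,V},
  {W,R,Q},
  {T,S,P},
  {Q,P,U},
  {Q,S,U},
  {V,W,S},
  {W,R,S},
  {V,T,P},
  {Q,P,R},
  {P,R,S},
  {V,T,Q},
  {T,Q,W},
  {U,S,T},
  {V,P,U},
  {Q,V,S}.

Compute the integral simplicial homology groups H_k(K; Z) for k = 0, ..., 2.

K has 8 vertices, 24 edges, 16 triangles.
rank ∂_0 = 0, rank ∂_1 = 7 ⇒ b_0 = 8 − 0 − 7 = 1; all invariant factors of ∂_1 are 1 so no torsion. So H_0 = Z.
rank ∂_1 = 7, rank ∂_2 = 15 ⇒ b_1 = 24 − 7 − 15 = 2; all invariant factors of ∂_2 are 1 so no torsion. So H_1 = Z^2.
rank ∂_2 = 15, rank ∂_3 = 0 ⇒ b_2 = 16 − 15 − 0 = 1. So H_2 = Z.

H_0 = Z,  H_1 = Z^2,  H_2 = Z.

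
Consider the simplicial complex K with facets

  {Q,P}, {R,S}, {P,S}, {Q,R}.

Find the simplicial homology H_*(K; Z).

H_0 = Z,  H_1 = Z.

We work with the vertex ordering P < Q < R < S. The simplices of K, each written with vertices in increasing order, are:

  0-simplices (4): P, Q, R, S
  1-simplices (4): PQ, PS, QR, RS

so the chain groups are C_0 ≅ Z^4, C_1 ≅ Z^4.

The boundary map ∂_1: C_1 → C_0 sends each edge [p,q] (with p < q) to q − p.
As a 4×4 matrix over Z this has rank 3, with invariant factors (1,1,1).

Computing H_k = (kernel of ∂_k) / (image of ∂_{k+1}):

  H_0: rank C_0 − rank ∂_1 = 4 − 3 = 1, and the invariant factors of ∂_1 are all 1, so H_0 ≅ Z.
  H_1: rank ker ∂_1 − rank ∂_2 = (4 − 3) − 0 = 1, and there is no ∂_2, so H_1 ≅ Z.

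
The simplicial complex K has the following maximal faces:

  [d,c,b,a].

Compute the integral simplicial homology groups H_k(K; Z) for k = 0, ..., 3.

K has 4 vertices, 6 edges, 4 triangles, 1 3-simplex.
rank ∂_0 = 0, rank ∂_1 = 3 ⇒ b_0 = 4 − 0 − 3 = 1; all invariant factors of ∂_1 are 1 so no torsion. So H_0 ≅ Z.
rank ∂_1 = 3, rank ∂_2 = 3 ⇒ b_1 = 6 − 3 − 3 = 0; all invariant factors of ∂_2 are 1 so no torsion. So H_1 ≅ 0.
rank ∂_2 = 3, rank ∂_3 = 1 ⇒ b_2 = 4 − 3 − 1 = 0; all invariant factors of ∂_3 are 1 so no torsion. So H_2 ≅ 0.
rank ∂_3 = 1, rank ∂_4 = 0 ⇒ b_3 = 1 − 1 − 0 = 0. So H_3 ≅ 0.

H_0 = Z,  H_1 = 0,  H_2 = 0,  H_3 = 0.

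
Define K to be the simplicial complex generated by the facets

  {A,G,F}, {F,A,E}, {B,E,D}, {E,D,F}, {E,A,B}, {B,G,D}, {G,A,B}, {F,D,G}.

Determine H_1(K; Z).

K has 6 vertices, 12 edges, 8 triangles.
rank ∂_1 = 5, rank ∂_2 = 7 ⇒ b_1 = 12 − 5 − 7 = 0; all invariant factors of ∂_2 are 1 so no torsion. So H_1 ≅ 0.

H_1 ≅ 0.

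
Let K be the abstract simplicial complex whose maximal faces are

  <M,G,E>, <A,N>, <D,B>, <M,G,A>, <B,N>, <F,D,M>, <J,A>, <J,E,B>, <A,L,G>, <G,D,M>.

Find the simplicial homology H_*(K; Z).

H_0 = Z,  H_1 = Z^3,  H_2 = 0.

K has 10 vertices, 18 edges, 6 triangles.
rank ∂_0 = 0, rank ∂_1 = 9 ⇒ b_0 = 10 − 0 − 9 = 1; all invariant factors of ∂_1 are 1 so no torsion. So H_0 = Z.
rank ∂_1 = 9, rank ∂_2 = 6 ⇒ b_1 = 18 − 9 − 6 = 3; all invariant factors of ∂_2 are 1 so no torsion. So H_1 = Z^3.
rank ∂_2 = 6, rank ∂_3 = 0 ⇒ b_2 = 6 − 6 − 0 = 0. So H_2 = 0.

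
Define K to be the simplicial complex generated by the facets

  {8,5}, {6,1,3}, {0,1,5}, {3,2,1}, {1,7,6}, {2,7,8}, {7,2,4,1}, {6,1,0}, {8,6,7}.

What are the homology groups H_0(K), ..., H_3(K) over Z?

Take the total order 0 < 1 < 2 < 3 < 4 < 5 < 6 < 7 < 8 on the vertex set. Then K (dimension 3) consists of the simplices:

  0-simplices (9): [0], [1], [2], [3], [4], [5], [6], [7], [8]
  1-simplices (19): [0,1], [0,5], [0,6], [1,2], [1,3], [1,4], [1,5], [1,6], [1,7], [2,3], [2,4], [2,7], [2,8], [3,6], [4,7], [5,8], [6,7], [6,8], [7,8]
  2-simplices (11): [0,1,5], [0,1,6], [1,2,3], [1,2,4], [1,2,7], [1,3,6], [1,4,7], [1,6,7], [2,4,7], [2,7,8], [6,7,8]
  3-simplices (1): [1,2,4,7]

Hence C_0 ≅ Z^9, C_1 ≅ Z^19, C_2 ≅ Z^11, C_3 ≅ Z^1.

Boundary ∂_1: C_1 → C_0 is given by ∂[p,q] = [q] − [p]. For instance
  ∂[7,8] = [8] − [7].
The 9×19 boundary matrix has rank 8 and Smith normal form diag(1,1,1,1,1,1,1,1).

Boundary ∂_2: C_2 → C_1 acts by ∂[p,q,r] = [q,r] − [p,r] + [p,q]. For instance
  ∂[0,1,5] = [1,5] − [0,5] + [0,1],
  ∂[6,7,8] = [7,8] − [6,8] + [6,7].
This gives a 19×11 integer matrix of rank 10; reducing to Smith normal form yields diagonal entries (1,1,1,1,1,1,1,1,1,1).

The boundary map ∂_3: C_3 → C_2 sends each 3-simplex σ to the alternating sum Σ_i (−1)^i (σ with its i-th vertex removed). For instance
  ∂[1,2,4,7] = [2,4,7] − [1,4,7] + [1,2,7] − [1,2,4].
The 11×1 boundary matrix has rank 1 and Smith normal form diag(1).

Reading off H_k = ker ∂_k / im ∂_{k+1}:

  H_0: rank C_0 − rank ∂_1 = 9 − 8 = 1, and the invariant factors of ∂_1 are all 1, so H_0 = Z.
  H_1: rank ker ∂_1 − rank ∂_2 = (19 − 8) − 10 = 1, and the invariant factors of ∂_2 are all 1, so H_1 = Z.
  H_2: rank ker ∂_2 − rank ∂_3 = (11 − 10) − 1 = 0, and the invariant factors of ∂_3 are all 1, so H_2 = 0.
  H_3: rank ker ∂_3 − rank ∂_4 = (1 − 1) − 0 = 0, and there is no ∂_4, so H_3 = 0.

As a check, the Euler characteristic is 9 − 19 + 11 − 1 = 0, which agrees with 1 − 1 + 0 − 0 = 0.

H_0 = Z,  H_1 = Z,  H_2 = 0,  H_3 = 0.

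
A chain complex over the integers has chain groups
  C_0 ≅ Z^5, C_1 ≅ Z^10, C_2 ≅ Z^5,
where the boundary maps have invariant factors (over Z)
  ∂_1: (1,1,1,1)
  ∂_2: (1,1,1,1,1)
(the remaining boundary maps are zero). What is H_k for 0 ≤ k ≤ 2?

H_0: b_0 = 5 − 0 − 4 = 1; torsion from ∂_1 factors > 1: none. So H_0 = Z.
H_1: b_1 = 10 − 4 − 5 = 1; torsion from ∂_2 factors > 1: none. So H_1 = Z.
H_2: b_2 = 5 − 5 − 0 = 0; torsion from ∂_3 factors > 1: none. So H_2 = 0.

H_0 = Z,  H_1 = Z,  H_2 = 0.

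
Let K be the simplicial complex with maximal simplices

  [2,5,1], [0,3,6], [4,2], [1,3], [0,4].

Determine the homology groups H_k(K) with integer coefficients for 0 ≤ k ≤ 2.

Order the vertices as 0 < 1 < 2 < 3 < 4 < 5 < 6. Listing each simplex with vertices in this order, K has dimension 2 with simplices:

  0-simplices (7): [0], [1], [2], [3], [4], [5], [6]
  1-simplices (9): [0,3], [0,4], [0,6], [1,2], [1,3], [1,5], [2,4], [2,5], [3,6]
  2-simplices (2): [0,3,6], [1,2,5]

Hence C_0 ≅ Z^7, C_1 ≅ Z^9, C_2 ≅ Z^2.

The boundary map ∂_1: C_1 → C_0 sends each edge [p,q] (with p < q) to q − p. For instance
  ∂[1,2] = [2] − [1].
The resulting 7×9 matrix has rank 6, and its Smith normal form has invariant factors (1,1,1,1,1,1).

∂_2: C_2 → C_1 sends each 2-simplex [p,q,r] to [q,r] − [p,r] + [p,q]. For instance
  ∂[1,2,5] = [2,5] − [1,5] + [1,2],
  ∂[0,3,6] = [3,6] − [0,6] + [0,3].
The 9×2 boundary matrix has rank 2 and Smith normal form diag(1,1).

Reading off H_k = ker ∂_k / im ∂_{k+1}:

  H_0: rank C_0 − rank ∂_1 = 7 − 6 = 1, and the invariant factors of ∂_1 are all 1, so H_0 ≅ Z.
  H_1: rank ker ∂_1 − rank ∂_2 = (9 − 6) − 2 = 1, and the invariant factors of ∂_2 are all 1, so H_1 ≅ Z.
  H_2: rank ker ∂_2 − rank ∂_3 = (2 − 2) − 0 = 0, and there is no ∂_3, so H_2 ≅ 0.

H_0 = Z,  H_1 = Z,  H_2 = 0.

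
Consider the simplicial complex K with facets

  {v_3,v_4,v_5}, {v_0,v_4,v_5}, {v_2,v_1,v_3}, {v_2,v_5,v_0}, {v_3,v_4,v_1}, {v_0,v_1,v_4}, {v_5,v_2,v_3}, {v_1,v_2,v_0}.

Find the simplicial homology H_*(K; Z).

Take the total order v_0 < v_1 < v_2 < v_3 < v_4 < v_5 on the vertex set. Then K (dimension 2) consists of the simplices:

  0-simplices (6): [v_0], [v_1], [v_2], [v_3], [v_4], [v_5]
  1-simplices (12): [v_0,v_1], [v_0,v_2], [v_0,v_4], [v_0,v_5], [v_1,v_2], [v_1,v_3], [v_1,v_4], [v_2,v_3], [v_2,v_5], [v_3,v_4], [v_3,v_5], [v_4,v_5]
  2-simplices (8): [v_0,v_1,v_2], [v_0,v_1,v_4], [v_0,v_2,v_5], [v_0,v_4,v_5], [v_1,v_2,v_3], [v_1,v_3,v_4], [v_2,v_3,v_5], [v_3,v_4,v_5]

so the chain groups are C_0 ≅ Z^6, C_1 ≅ Z^12, C_2 ≅ Z^8.

The boundary map ∂_1: C_1 → C_0 is given by ∂[p,q] = [q] − [p]. For instance
  ∂[v_3,v_4] = [v_4] − [v_3].
As a 6×12 matrix over Z this has rank 5, with invariant factors (1,1,1,1,1).

∂_2: C_2 → C_1 acts by ∂[p,q,r] = [q,r] − [p,r] + [p,q]. For instance
  ∂[v_3,v_4,v_5] = [v_4,v_5] − [v_3,v_5] + [v_3,v_4],
  ∂[v_0,v_2,v_5] = [v_2,v_5] − [v_0,v_5] + [v_0,v_2].
The 12×8 boundary matrix has rank 7 and Smith normal form diag(1,1,1,1,1,1,1).

From H_k ≅ ker(∂_k) / im(∂_{k+1}) we obtain:

  H_0: rank C_0 − rank ∂_1 = 6 − 5 = 1, and the invariant factors of ∂_1 are all 1, so H_0 = Z.
  H_1: rank ker ∂_1 − rank ∂_2 = (12 − 5) − 7 = 0, and the invariant factors of ∂_2 are all 1, so H_1 = 0.
  H_2: rank ker ∂_2 − rank ∂_3 = (8 − 7) − 0 = 1, and there is no ∂_3, so H_2 = Z.

(K is a triangulation of the 2-sphere S^2.)

H_0 ≅ Z,  H_1 = 0,  H_2 ≅ Z.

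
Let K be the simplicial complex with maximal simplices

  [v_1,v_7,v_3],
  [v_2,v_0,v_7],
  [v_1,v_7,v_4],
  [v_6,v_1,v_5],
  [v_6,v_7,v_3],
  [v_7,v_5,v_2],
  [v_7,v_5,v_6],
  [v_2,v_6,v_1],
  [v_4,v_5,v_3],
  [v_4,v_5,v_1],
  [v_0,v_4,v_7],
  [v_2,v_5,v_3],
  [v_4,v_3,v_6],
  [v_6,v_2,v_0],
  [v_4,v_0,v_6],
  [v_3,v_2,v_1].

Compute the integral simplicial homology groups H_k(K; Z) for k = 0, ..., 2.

Take the total order v_0 < v_1 < v_2 < v_3 < v_4 < v_5 < v_6 < v_7 on the vertex set. Then K (dimension 2) consists of the simplices:

  0-simplices (8): [v_0], [v_1], [v_2], [v_3], [v_4], [v_5], [v_6], [v_7]
  1-simplices (24): (24 of them)
  2-simplices (16): (16 of them)

Hence C_0 ≅ Z^8, C_1 ≅ Z^24, C_2 ≅ Z^16.

Boundary ∂_1: C_1 → C_0 sends each edge [p,q] (with p < q) to q − p.
The 8×24 boundary matrix has rank 7 and Smith normal form diag(1,1,1,1,1,1,1).

Boundary ∂_2: C_2 → C_1 acts by ∂[p,q,r] = [q,r] − [p,r] + [p,q]. For instance
  ∂[v_3,v_4,v_6] = [v_4,v_6] − [v_3,v_6] + [v_3,v_4],
  ∂[v_1,v_4,v_7] = [v_4,v_7] − [v_1,v_7] + [v_1,v_4].
This gives a 24×16 integer matrix of rank 15; reducing to Smith normal form yields diagonal entries (1,1,1,1,1,1,1,1,1,1,1,1,1,1,1).

Reading off H_k = ker ∂_k / im ∂_{k+1}:

  H_0: rank C_0 − rank ∂_1 = 8 − 7 = 1, and the invariant factors of ∂_1 are all 1, so H_0 = Z.
  H_1: rank ker ∂_1 − rank ∂_2 = (24 − 7) − 15 = 2, and the invariant factors of ∂_2 are all 1, so H_1 = Z^2.
  H_2: rank ker ∂_2 − rank ∂_3 = (16 − 15) − 0 = 1, and there is no ∂_3, so H_2 = Z.

(K is a triangulation of the torus T^2.)

H_0 = Z,  H_1 = Z^2,  H_2 = Z.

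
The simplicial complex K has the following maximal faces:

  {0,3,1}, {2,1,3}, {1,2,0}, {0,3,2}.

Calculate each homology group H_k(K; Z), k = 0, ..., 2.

H_0 ≅ Z,  H_1 = 0,  H_2 ≅ Z.

We work with the vertex ordering 0 < 1 < 2 < 3. The simplices of K, each written with vertices in increasing order, are:

  0-simplices (4): [0], [1], [2], [3]
  1-simplices (6): [0,1], [0,2], [0,3], [1,2], [1,3], [2,3]
  2-simplices (4): [0,1,2], [0,1,3], [0,2,3], [1,2,3]

so the chain groups are C_0 ≅ Z^4, C_1 ≅ Z^6, C_2 ≅ Z^4.

Boundary ∂_1: C_1 → C_0 maps an edge to its endpoints' difference, ∂[p,q] = q − p. For instance
  ∂[1,3] = [3] − [1].
As a 4×6 matrix over Z this has rank 3, with invariant factors (1,1,1).

The boundary map ∂_2: C_2 → C_1 acts by ∂[p,q,r] = [q,r] − [p,r] + [p,q]. For instance
  ∂[1,2,3] = [2,3] − [1,3] + [1,2],
  ∂[0,1,2] = [1,2] − [0,2] + [0,1].
The resulting 6×4 matrix has rank 3, and its Smith normal form has invariant factors (1,1,1).

Reading off H_k = ker ∂_k / im ∂_{k+1}:

  H_0: rank C_0 − rank ∂_1 = 4 − 3 = 1, and the invariant factors of ∂_1 are all 1, so H_0 ≅ Z.
  H_1: rank ker ∂_1 − rank ∂_2 = (6 − 3) − 3 = 0, and the invariant factors of ∂_2 are all 1, so H_1 ≅ 0.
  H_2: rank ker ∂_2 − rank ∂_3 = (4 − 3) − 0 = 1, and there is no ∂_3, so H_2 ≅ Z.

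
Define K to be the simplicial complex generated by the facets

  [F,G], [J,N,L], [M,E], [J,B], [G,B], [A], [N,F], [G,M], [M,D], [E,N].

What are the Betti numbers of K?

b_0 = 2, b_1 = 2, b_2 = 0.

Fix the vertex order A < B < D < E < F < G < J < L < M < N and write every simplex with vertices in increasing order. Then dim K = 2 and the simplices of K are:

  0-simplices (10): A, B, D, E, F, G, J, L, M, N
  1-simplices (11): BG, BJ, DM, EM, EN, FG, FN, GM, JL, JN, LN
  2-simplices (1): JLN

Hence C_0 ≅ Z^10, C_1 ≅ Z^11, C_2 ≅ Z^1.

Boundary ∂_1: C_1 → C_0 is given by ∂[p,q] = [q] − [p].
As a 10×11 matrix over Z this has rank 8, with invariant factors (1,1,1,1,1,1,1,1).

∂_2: C_2 → C_1 sends each 2-simplex [p,q,r] to [q,r] − [p,r] + [p,q]. For instance
  ∂JLN = LN − JN + JL.
As a 11×1 matrix over Z this has rank 1, with invariant factors (1).

Now H_k = ker ∂_k / im ∂_{k+1}, so:

  H_0: rank C_0 − rank ∂_1 = 10 − 8 = 2, and the invariant factors of ∂_1 are all 1, so H_0 = Z^2.
  H_1: rank ker ∂_1 − rank ∂_2 = (11 − 8) − 1 = 2, and the invariant factors of ∂_2 are all 1, so H_1 = Z^2.
  H_2: rank ker ∂_2 − rank ∂_3 = (1 − 1) − 0 = 0, and there is no ∂_3, so H_2 = 0.

Hence the Betti numbers are b_0 = 2, b_1 = 2, b_2 = 0.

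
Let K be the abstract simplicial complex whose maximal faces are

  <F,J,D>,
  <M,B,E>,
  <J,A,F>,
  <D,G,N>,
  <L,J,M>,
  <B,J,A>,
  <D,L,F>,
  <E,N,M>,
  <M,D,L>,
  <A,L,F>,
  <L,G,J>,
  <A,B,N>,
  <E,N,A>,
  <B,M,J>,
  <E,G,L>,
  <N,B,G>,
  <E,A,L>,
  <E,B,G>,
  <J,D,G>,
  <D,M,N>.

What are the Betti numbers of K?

b_0 = 1, b_1 = 1, b_2 = 0.

K has 10 vertices, 30 edges, 20 triangles.
rank ∂_0 = 0, rank ∂_1 = 9 ⇒ b_0 = 10 − 0 − 9 = 1; all invariant factors of ∂_1 are 1 so no torsion. So H_0 ≅ Z.
rank ∂_1 = 9, rank ∂_2 = 20 ⇒ b_1 = 30 − 9 − 20 = 1; ∂_2 has invariant factor(s) [2] giving torsion. So H_1 ≅ Z ⊕ Z/2Z.
rank ∂_2 = 20, rank ∂_3 = 0 ⇒ b_2 = 20 − 20 − 0 = 0. So H_2 ≅ 0.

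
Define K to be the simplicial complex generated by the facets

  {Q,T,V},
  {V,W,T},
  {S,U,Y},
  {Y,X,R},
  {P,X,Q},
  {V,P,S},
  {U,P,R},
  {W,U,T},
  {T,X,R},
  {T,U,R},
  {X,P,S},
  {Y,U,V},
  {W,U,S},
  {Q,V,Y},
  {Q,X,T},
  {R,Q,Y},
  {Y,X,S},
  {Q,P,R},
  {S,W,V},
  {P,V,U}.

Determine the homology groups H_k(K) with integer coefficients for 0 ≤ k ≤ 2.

H_0 = Z,  H_1 = Z ⊕ Z_2,  H_2 = 0.

Take the total order P < Q < R < S < T < U < V < W < X < Y on the vertex set. Then K (dimension 2) consists of the simplices:

  0-simplices (10): P, Q, R, S, T, U, V, W, X, Y
  1-simplices (30): PQ, PR, PS, PU, PV, PX, QR, QT, QV, QX, QY, RT, RU, RX, RY, SU, SV, SW, SX, SY, TU, TV, TW, TX, UV, UW, UY, VW, VY, XY
  2-simplices (20): PQR, PQX, PRU, PSV, PSX, PUV, QRY, QTV, QTX, QVY, RTU, RTX, RXY, SUW, SUY, SVW, SXY, TUW, TVW, UVY

giving chain groups C_0 ≅ Z^10, C_1 ≅ Z^30, C_2 ≅ Z^20.

The boundary map ∂_1: C_1 → C_0 maps an edge to its endpoints' difference, ∂[p,q] = q − p. For instance
  ∂TX = X − T.
The 10×30 boundary matrix has rank 9 and Smith normal form diag(1,1,1,1,1,1,1,1,1).

∂_2: C_2 → C_1 maps a triangle to the signed sum of its edges. For instance
  ∂PSX = SX − PX + PS,
  ∂SXY = XY − SY + SX.
The resulting 30×20 matrix has rank 20, and its Smith normal form has invariant factors (1,1,1,1,1,1,1,1,1,1,1,1,1,1,1,1,1,1,1,2).

Computing H_k = (kernel of ∂_k) / (image of ∂_{k+1}):

  H_0: rank C_0 − rank ∂_1 = 10 − 9 = 1, and the invariant factors of ∂_1 are all 1, so H_0 = Z.
  H_1: rank ker ∂_1 − rank ∂_2 = (30 − 9) − 20 = 1, and ∂_2 has invariant factor 2 > 1, so H_1 = Z ⊕ Z_2.
  H_2: rank ker ∂_2 − rank ∂_3 = (20 − 20) − 0 = 0, and there is no ∂_3, so H_2 = 0.

(K is a triangulation of the Klein bottle.)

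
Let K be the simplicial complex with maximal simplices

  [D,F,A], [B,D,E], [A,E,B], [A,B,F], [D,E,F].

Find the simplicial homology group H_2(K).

H_2 = 0.

Take the total order A < B < D < E < F on the vertex set. Then K (dimension 2) consists of the simplices:

  0-simplices (5): A, B, D, E, F
  1-simplices (10): AB, AD, AE, AF, BD, BE, BF, DE, DF, EF
  2-simplices (5): ABE, ABF, ADF, BDE, DEF

giving chain groups C_0 ≅ Z^5, C_1 ≅ Z^10, C_2 ≅ Z^5.

∂_1: C_1 → C_0 sends each edge [p,q] (with p < q) to q − p. For instance
  ∂EF = F − E.
As a 5×10 matrix over Z this has rank 4, with invariant factors (1,1,1,1).

∂_2: C_2 → C_1 sends each 2-simplex [p,q,r] to [q,r] − [p,r] + [p,q]. For instance
  ∂BDE = DE − BE + BD,
  ∂ADF = DF − AF + AD.
The resulting 10×5 matrix has rank 5, and its Smith normal form has invariant factors (1,1,1,1,1).

From H_k ≅ ker(∂_k) / im(∂_{k+1}) we obtain:

  H_2: rank ker ∂_2 − rank ∂_3 = (5 − 5) − 0 = 0, and there is no ∂_3, so H_2 ≅ 0.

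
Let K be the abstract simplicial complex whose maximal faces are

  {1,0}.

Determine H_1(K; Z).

Take the total order 0 < 1 on the vertex set. Then K (dimension 1) consists of the simplices:

  0-simplices (2): [0], [1]
  1-simplices (1): [0,1]

Hence C_0 ≅ Z^2, C_1 ≅ Z^1.

The boundary map ∂_1: C_1 → C_0 sends each edge [p,q] (with p < q) to q − p.
The 2×1 boundary matrix has rank 1 and Smith normal form diag(1).

Computing H_k = (kernel of ∂_k) / (image of ∂_{k+1}):

  H_1: rank ker ∂_1 − rank ∂_2 = (1 − 1) − 0 = 0, and there is no ∂_2, so H_1 = 0.

H_1 ≅ 0.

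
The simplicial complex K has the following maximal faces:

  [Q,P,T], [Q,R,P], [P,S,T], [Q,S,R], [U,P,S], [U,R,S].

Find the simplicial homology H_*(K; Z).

H_0 = Z,  H_1 = Z,  H_2 = 0.

K has 6 vertices, 12 edges, 6 triangles.
rank ∂_0 = 0, rank ∂_1 = 5 ⇒ b_0 = 6 − 0 − 5 = 1; all invariant factors of ∂_1 are 1 so no torsion. So H_0 = Z.
rank ∂_1 = 5, rank ∂_2 = 6 ⇒ b_1 = 12 − 5 − 6 = 1; all invariant factors of ∂_2 are 1 so no torsion. So H_1 = Z.
rank ∂_2 = 6, rank ∂_3 = 0 ⇒ b_2 = 6 − 6 − 0 = 0. So H_2 = 0.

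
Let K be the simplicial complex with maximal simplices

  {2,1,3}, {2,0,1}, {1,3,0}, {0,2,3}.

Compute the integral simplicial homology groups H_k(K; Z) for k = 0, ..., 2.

H_0 ≅ Z,  H_1 = 0,  H_2 ≅ Z.

Take the total order 0 < 1 < 2 < 3 on the vertex set. Then K (dimension 2) consists of the simplices:

  0-simplices (4): [0], [1], [2], [3]
  1-simplices (6): [0,1], [0,2], [0,3], [1,2], [1,3], [2,3]
  2-simplices (4): [0,1,2], [0,1,3], [0,2,3], [1,2,3]

so the chain groups are C_0 ≅ Z^4, C_1 ≅ Z^6, C_2 ≅ Z^4.

Boundary ∂_1: C_1 → C_0 maps an edge to its endpoints' difference, ∂[p,q] = q − p.
As a 4×6 matrix over Z this has rank 3, with invariant factors (1,1,1).

The boundary map ∂_2: C_2 → C_1 sends each 2-simplex [p,q,r] to [q,r] − [p,r] + [p,q]. For instance
  ∂[0,1,3] = [1,3] − [0,3] + [0,1],
  ∂[1,2,3] = [2,3] − [1,3] + [1,2].
As a 6×4 matrix over Z this has rank 3, with invariant factors (1,1,1).

Now H_k = ker ∂_k / im ∂_{k+1}, so:

  H_0: rank C_0 − rank ∂_1 = 4 − 3 = 1, and the invariant factors of ∂_1 are all 1, so H_0 = Z.
  H_1: rank ker ∂_1 − rank ∂_2 = (6 − 3) − 3 = 0, and the invariant factors of ∂_2 are all 1, so H_1 = 0.
  H_2: rank ker ∂_2 − rank ∂_3 = (4 − 3) − 0 = 1, and there is no ∂_3, so H_2 = Z.

As a check, the Euler characteristic is 4 − 6 + 4 = 2, which agrees with 1 − 0 + 1 = 2.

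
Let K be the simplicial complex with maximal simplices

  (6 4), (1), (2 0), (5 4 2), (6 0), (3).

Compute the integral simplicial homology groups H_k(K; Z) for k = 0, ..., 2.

Fix the vertex order 0 < 1 < 2 < 3 < 4 < 5 < 6 and write every simplex with vertices in increasing order. Then dim K = 2 and the simplices of K are:

  0-simplices (7): [0], [1], [2], [3], [4], [5], [6]
  1-simplices (6): [0,2], [0,6], [2,4], [2,5], [4,5], [4,6]
  2-simplices (1): [2,4,5]

so the chain groups are C_0 ≅ Z^7, C_1 ≅ Z^6, C_2 ≅ Z^1.

The boundary map ∂_1: C_1 → C_0 maps an edge to its endpoints' difference, ∂[p,q] = q − p. For instance
  ∂[2,4] = [4] − [2].
The resulting 7×6 matrix has rank 4, and its Smith normal form has invariant factors (1,1,1,1).

Boundary ∂_2: C_2 → C_1 acts by ∂[p,q,r] = [q,r] − [p,r] + [p,q]. For instance
  ∂[2,4,5] = [4,5] − [2,5] + [2,4].
The resulting 6×1 matrix has rank 1, and its Smith normal form has invariant factors (1).

Computing H_k = (kernel of ∂_k) / (image of ∂_{k+1}):

  H_0: rank C_0 − rank ∂_1 = 7 − 4 = 3, and the invariant factors of ∂_1 are all 1, so H_0 = Z^3.
  H_1: rank ker ∂_1 − rank ∂_2 = (6 − 4) − 1 = 1, and the invariant factors of ∂_2 are all 1, so H_1 = Z.
  H_2: rank ker ∂_2 − rank ∂_3 = (1 − 1) − 0 = 0, and there is no ∂_3, so H_2 = 0.

H_0 = Z^3,  H_1 = Z,  H_2 = 0.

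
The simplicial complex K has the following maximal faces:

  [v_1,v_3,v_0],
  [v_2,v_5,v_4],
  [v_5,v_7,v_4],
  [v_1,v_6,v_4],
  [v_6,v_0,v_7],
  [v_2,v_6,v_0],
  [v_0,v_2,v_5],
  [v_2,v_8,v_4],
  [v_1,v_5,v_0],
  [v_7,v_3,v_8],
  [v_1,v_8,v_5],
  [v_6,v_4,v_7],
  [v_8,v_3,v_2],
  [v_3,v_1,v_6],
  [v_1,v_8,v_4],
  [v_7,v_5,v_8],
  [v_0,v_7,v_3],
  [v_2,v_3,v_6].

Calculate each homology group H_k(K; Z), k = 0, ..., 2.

We work with the vertex ordering v_0 < v_1 < v_2 < v_3 < v_4 < v_5 < v_6 < v_7 < v_8. The simplices of K, each written with vertices in increasing order, are:

  0-simplices (9): [v_0], [v_1], [v_2], [v_3], [v_4], [v_5], [v_6], [v_7], [v_8]
  1-simplices (27): (27 of them)
  2-simplices (18): (18 of them)

so the chain groups are C_0 ≅ Z^9, C_1 ≅ Z^27, C_2 ≅ Z^18.

Boundary ∂_1: C_1 → C_0 maps an edge to its endpoints' difference, ∂[p,q] = q − p. For instance
  ∂[v_2,v_3] = [v_3] − [v_2].
The resulting 9×27 matrix has rank 8, and its Smith normal form has invariant factors (1,1,1,1,1,1,1,1).

The boundary map ∂_2: C_2 → C_1 sends each 2-simplex [p,q,r] to [q,r] − [p,r] + [p,q]. For instance
  ∂[v_0,v_2,v_5] = [v_2,v_5] − [v_0,v_5] + [v_0,v_2],
  ∂[v_0,v_6,v_7] = [v_6,v_7] − [v_0,v_7] + [v_0,v_6].
The resulting 27×18 matrix has rank 18, and its Smith normal form has invariant factors (1,1,1,1,1,1,1,1,1,1,1,1,1,1,1,1,1,2).

From H_k ≅ ker(∂_k) / im(∂_{k+1}) we obtain:

  H_0: rank C_0 − rank ∂_1 = 9 − 8 = 1, and the invariant factors of ∂_1 are all 1, so H_0 = Z.
  H_1: rank ker ∂_1 − rank ∂_2 = (27 − 8) − 18 = 1, and ∂_2 has invariant factor 2 > 1, so H_1 = Z ⊕ Z/2.
  H_2: rank ker ∂_2 − rank ∂_3 = (18 − 18) − 0 = 0, and there is no ∂_3, so H_2 = 0.

H_0 ≅ Z,  H_1 ≅ Z ⊕ Z/2,  H_2 = 0.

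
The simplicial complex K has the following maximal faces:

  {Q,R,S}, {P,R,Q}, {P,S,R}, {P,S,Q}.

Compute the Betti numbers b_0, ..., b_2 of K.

b_0 = 1, b_1 = 0, b_2 = 1.

Fix the vertex order P < Q < R < S and write every simplex with vertices in increasing order. Then dim K = 2 and the simplices of K are:

  0-simplices (4): P, Q, R, S
  1-simplices (6): PQ, PR, PS, QR, QS, RS
  2-simplices (4): PQR, PQS, PRS, QRS

so the chain groups are C_0 ≅ Z^4, C_1 ≅ Z^6, C_2 ≅ Z^4.

The boundary map ∂_1: C_1 → C_0 sends each edge [p,q] (with p < q) to q − p. For instance
  ∂PS = S − P.
This gives a 4×6 integer matrix of rank 3; reducing to Smith normal form yields diagonal entries (1,1,1).

∂_2: C_2 → C_1 maps a triangle to the signed sum of its edges. For instance
  ∂PQR = QR − PR + PQ,
  ∂QRS = RS − QS + QR.
As a 6×4 matrix over Z this has rank 3, with invariant factors (1,1,1).

Computing H_k = (kernel of ∂_k) / (image of ∂_{k+1}):

  H_0: rank C_0 − rank ∂_1 = 4 − 3 = 1, and the invariant factors of ∂_1 are all 1, so H_0 = Z.
  H_1: rank ker ∂_1 − rank ∂_2 = (6 − 3) − 3 = 0, and the invariant factors of ∂_2 are all 1, so H_1 = 0.
  H_2: rank ker ∂_2 − rank ∂_3 = (4 − 3) − 0 = 1, and there is no ∂_3, so H_2 = Z.

Hence the Betti numbers are b_0 = 1, b_1 = 0, b_2 = 1.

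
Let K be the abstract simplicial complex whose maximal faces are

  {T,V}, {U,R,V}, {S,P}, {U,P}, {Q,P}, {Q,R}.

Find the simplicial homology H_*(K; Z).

H_0 = Z,  H_1 = Z,  H_2 = 0.

K has 7 vertices, 8 edges, 1 triangle.
rank ∂_0 = 0, rank ∂_1 = 6 ⇒ b_0 = 7 − 0 − 6 = 1; all invariant factors of ∂_1 are 1 so no torsion. So H_0 = Z.
rank ∂_1 = 6, rank ∂_2 = 1 ⇒ b_1 = 8 − 6 − 1 = 1; all invariant factors of ∂_2 are 1 so no torsion. So H_1 = Z.
rank ∂_2 = 1, rank ∂_3 = 0 ⇒ b_2 = 1 − 1 − 0 = 0. So H_2 = 0.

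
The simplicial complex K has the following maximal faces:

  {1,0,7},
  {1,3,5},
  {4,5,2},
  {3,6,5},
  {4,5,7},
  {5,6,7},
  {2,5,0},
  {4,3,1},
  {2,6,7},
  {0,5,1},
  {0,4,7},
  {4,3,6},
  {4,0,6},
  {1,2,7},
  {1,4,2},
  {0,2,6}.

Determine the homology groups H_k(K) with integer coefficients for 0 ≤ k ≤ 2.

Take the total order 0 < 1 < 2 < 3 < 4 < 5 < 6 < 7 on the vertex set. Then K (dimension 2) consists of the simplices:

  0-simplices (8): [0], [1], [2], [3], [4], [5], [6], [7]
  1-simplices (24): (24 of them)
  2-simplices (16): [0,1,5], [0,1,7], [0,2,5], [0,2,6], [0,4,6], [0,4,7], [1,2,4], [1,2,7], [1,3,4], [1,3,5], [2,4,5], [2,6,7], [3,4,6], [3,5,6], [4,5,7], [5,6,7]

giving chain groups C_0 ≅ Z^8, C_1 ≅ Z^24, C_2 ≅ Z^16.

∂_1: C_1 → C_0 is given by ∂[p,q] = [q] − [p]. For instance
  ∂[3,5] = [5] − [3].
This gives a 8×24 integer matrix of rank 7; reducing to Smith normal form yields diagonal entries (1,1,1,1,1,1,1).

∂_2: C_2 → C_1 acts by ∂[p,q,r] = [q,r] − [p,r] + [p,q]. For instance
  ∂[0,1,7] = [1,7] − [0,7] + [0,1],
  ∂[3,5,6] = [5,6] − [3,6] + [3,5].
This gives a 24×16 integer matrix of rank 15; reducing to Smith normal form yields diagonal entries (1,1,1,1,1,1,1,1,1,1,1,1,1,1,1).

Now H_k = ker ∂_k / im ∂_{k+1}, so:

  H_0: rank C_0 − rank ∂_1 = 8 − 7 = 1, and the invariant factors of ∂_1 are all 1, so H_0 = Z.
  H_1: rank ker ∂_1 − rank ∂_2 = (24 − 7) − 15 = 2, and the invariant factors of ∂_2 are all 1, so H_1 = Z^2.
  H_2: rank ker ∂_2 − rank ∂_3 = (16 − 15) − 0 = 1, and there is no ∂_3, so H_2 = Z.

As a check, the Euler characteristic is 8 − 24 + 16 = 0, which agrees with 1 − 2 + 1 = 0.

H_0 = Z,  H_1 = Z^2,  H_2 = Z.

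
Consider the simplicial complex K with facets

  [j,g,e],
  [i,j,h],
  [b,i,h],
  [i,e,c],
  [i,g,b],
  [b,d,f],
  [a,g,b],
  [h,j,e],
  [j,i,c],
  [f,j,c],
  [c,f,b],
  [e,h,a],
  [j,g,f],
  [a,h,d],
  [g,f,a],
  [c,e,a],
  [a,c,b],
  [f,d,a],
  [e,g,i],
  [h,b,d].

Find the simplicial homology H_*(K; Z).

Fix the vertex order a < b < c < d < e < f < g < h < i < j and write every simplex with vertices in increasing order. Then dim K = 2 and the simplices of K are:

  0-simplices (10): a, b, c, d, e, f, g, h, i, j
  1-simplices (30): ab, ac, ad, ae, af, ag, ah, bc, bd, bf, bg, bh, bi, ce, cf, ci, cj, df, dh, eg, eh, ei, ej, fg, fj, gi, gj, hi, hj, ij
  2-simplices (20): abc, abg, ace, adf, adh, aeh, afg, bcf, bdf, bdh, bgi, bhi, cei, cfj, cij, egi, egj, ehj, fgj, hij

so the chain groups are C_0 ≅ Z^10, C_1 ≅ Z^30, C_2 ≅ Z^20.

Boundary ∂_1: C_1 → C_0 maps an edge to its endpoints' difference, ∂[p,q] = q − p. For instance
  ∂hj = j − h.
As a 10×30 matrix over Z this has rank 9, with invariant factors (1,1,1,1,1,1,1,1,1).

Boundary ∂_2: C_2 → C_1 sends each 2-simplex [p,q,r] to [q,r] − [p,r] + [p,q]. For instance
  ∂cfj = fj − cj + cf,
  ∂abg = bg − ag + ab.
The 30×20 boundary matrix has rank 20 and Smith normal form diag(1,1,1,1,1,1,1,1,1,1,1,1,1,1,1,1,1,1,1,2).

Now H_k = ker ∂_k / im ∂_{k+1}, so:

  H_0: rank C_0 − rank ∂_1 = 10 − 9 = 1, and the invariant factors of ∂_1 are all 1, so H_0 ≅ Z.
  H_1: rank ker ∂_1 − rank ∂_2 = (30 − 9) − 20 = 1, and ∂_2 has invariant factor 2 > 1, so H_1 ≅ Z ⊕ Z/2.
  H_2: rank ker ∂_2 − rank ∂_3 = (20 − 20) − 0 = 0, and there is no ∂_3, so H_2 ≅ 0.

(K is a triangulation of the Klein bottle.)

H_0 = Z,  H_1 = Z ⊕ Z/2,  H_2 = 0.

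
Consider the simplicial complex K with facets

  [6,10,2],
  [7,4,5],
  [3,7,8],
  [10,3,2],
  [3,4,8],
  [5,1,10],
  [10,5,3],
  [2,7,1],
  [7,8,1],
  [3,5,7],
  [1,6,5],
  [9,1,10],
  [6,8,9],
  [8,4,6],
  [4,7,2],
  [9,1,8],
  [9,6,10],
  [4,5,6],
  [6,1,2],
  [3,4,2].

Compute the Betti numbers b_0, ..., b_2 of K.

b_0 = 1, b_1 = 1, b_2 = 0.

Take the total order 1 < 2 < 3 < 4 < 5 < 6 < 7 < 8 < 9 < 10 on the vertex set. Then K (dimension 2) consists of the simplices:

  0-simplices (10): [1], [2], [3], [4], [5], [6], [7], [8], [9], [10]
  1-simplices (30): (30 of them)
  2-simplices (20): (20 of them)

so the chain groups are C_0 ≅ Z^10, C_1 ≅ Z^30, C_2 ≅ Z^20.

The boundary map ∂_1: C_1 → C_0 maps an edge to its endpoints' difference, ∂[p,q] = q − p. For instance
  ∂[4,7] = [7] − [4].
This gives a 10×30 integer matrix of rank 9; reducing to Smith normal form yields diagonal entries (1,1,1,1,1,1,1,1,1).

The boundary map ∂_2: C_2 → C_1 sends each 2-simplex [p,q,r] to [q,r] − [p,r] + [p,q]. For instance
  ∂[1,9,10] = [9,10] − [1,10] + [1,9],
  ∂[2,3,4] = [3,4] − [2,4] + [2,3].
As a 30×20 matrix over Z this has rank 20, with invariant factors (1,1,1,1,1,1,1,1,1,1,1,1,1,1,1,1,1,1,1,2).

Now H_k = ker ∂_k / im ∂_{k+1}, so:

  H_0: rank C_0 − rank ∂_1 = 10 − 9 = 1, and the invariant factors of ∂_1 are all 1, so H_0 ≅ Z.
  H_1: rank ker ∂_1 − rank ∂_2 = (30 − 9) − 20 = 1, and ∂_2 has invariant factor 2 > 1, so H_1 ≅ Z ⊕ Z/2.
  H_2: rank ker ∂_2 − rank ∂_3 = (20 − 20) − 0 = 0, and there is no ∂_3, so H_2 ≅ 0.

Hence the Betti numbers are b_0 = 1, b_1 = 1, b_2 = 0.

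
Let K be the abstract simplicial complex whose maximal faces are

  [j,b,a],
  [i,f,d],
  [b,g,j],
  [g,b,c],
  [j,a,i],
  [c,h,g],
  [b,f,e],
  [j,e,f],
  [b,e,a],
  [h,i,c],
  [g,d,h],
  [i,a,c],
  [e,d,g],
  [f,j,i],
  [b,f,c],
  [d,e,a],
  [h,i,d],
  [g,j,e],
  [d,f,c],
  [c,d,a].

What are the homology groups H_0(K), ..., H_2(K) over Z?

Order the vertices as a < b < c < d < e < f < g < h < i < j. Listing each simplex with vertices in this order, K has dimension 2 with simplices:

  0-simplices (10): a, b, c, d, e, f, g, h, i, j
  1-simplices (30): ab, ac, ad, ae, ai, aj, bc, be, bf, bg, bj, cd, cf, cg, ch, ci, de, df, dg, dh, di, ef, eg, ej, fi, fj, gh, gj, hi, ij
  2-simplices (20): abe, abj, acd, aci, ade, aij, bcf, bcg, bef, bgj, cdf, cgh, chi, deg, dfi, dgh, dhi, efj, egj, fij

so the chain groups are C_0 ≅ Z^10, C_1 ≅ Z^30, C_2 ≅ Z^20.

Boundary ∂_1: C_1 → C_0 is given by ∂[p,q] = [q] − [p].
As a 10×30 matrix over Z this has rank 9, with invariant factors (1,1,1,1,1,1,1,1,1).

The boundary map ∂_2: C_2 → C_1 maps a triangle to the signed sum of its edges. For instance
  ∂acd = cd − ad + ac,
  ∂egj = gj − ej + eg.
This gives a 30×20 integer matrix of rank 20; reducing to Smith normal form yields diagonal entries (1,1,1,1,1,1,1,1,1,1,1,1,1,1,1,1,1,1,1,2).

Now H_k = ker ∂_k / im ∂_{k+1}, so:

  H_0: rank C_0 − rank ∂_1 = 10 − 9 = 1, and the invariant factors of ∂_1 are all 1, so H_0 ≅ Z.
  H_1: rank ker ∂_1 − rank ∂_2 = (30 − 9) − 20 = 1, and ∂_2 has invariant factor 2 > 1, so H_1 ≅ Z ⊕ Z/2.
  H_2: rank ker ∂_2 − rank ∂_3 = (20 − 20) − 0 = 0, and there is no ∂_3, so H_2 ≅ 0.

H_0 = Z,  H_1 = Z ⊕ Z/2,  H_2 = 0.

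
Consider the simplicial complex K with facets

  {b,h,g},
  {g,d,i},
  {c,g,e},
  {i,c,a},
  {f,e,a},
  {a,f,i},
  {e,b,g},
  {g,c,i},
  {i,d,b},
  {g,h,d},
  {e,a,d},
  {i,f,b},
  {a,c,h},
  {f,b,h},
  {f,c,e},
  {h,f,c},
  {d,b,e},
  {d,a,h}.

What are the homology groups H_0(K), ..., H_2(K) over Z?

H_0 ≅ Z,  H_1 ≅ Z ⊕ Z/2,  H_2 = 0.

Fix the vertex order a < b < c < d < e < f < g < h < i and write every simplex with vertices in increasing order. Then dim K = 2 and the simplices of K are:

  0-simplices (9): a, b, c, d, e, f, g, h, i
  1-simplices (27): ac, ad, ae, af, ah, ai, bd, be, bf, bg, bh, bi, ce, cf, cg, ch, ci, de, dg, dh, di, ef, eg, fh, fi, gh, gi
  2-simplices (18): ach, aci, ade, adh, aef, afi, bde, bdi, beg, bfh, bfi, bgh, cef, ceg, cfh, cgi, dgh, dgi

Hence C_0 ≅ Z^9, C_1 ≅ Z^27, C_2 ≅ Z^18.

∂_1: C_1 → C_0 is given by ∂[p,q] = [q] − [p].
As a 9×27 matrix over Z this has rank 8, with invariant factors (1,1,1,1,1,1,1,1).

Boundary ∂_2: C_2 → C_1 sends each 2-simplex [p,q,r] to [q,r] − [p,r] + [p,q]. For instance
  ∂aci = ci − ai + ac,
  ∂ceg = eg − cg + ce.
The 27×18 boundary matrix has rank 18 and Smith normal form diag(1,1,1,1,1,1,1,1,1,1,1,1,1,1,1,1,1,2).

Computing H_k = (kernel of ∂_k) / (image of ∂_{k+1}):

  H_0: rank C_0 − rank ∂_1 = 9 − 8 = 1, and the invariant factors of ∂_1 are all 1, so H_0 ≅ Z.
  H_1: rank ker ∂_1 − rank ∂_2 = (27 − 8) − 18 = 1, and ∂_2 has invariant factor 2 > 1, so H_1 ≅ Z ⊕ Z/2.
  H_2: rank ker ∂_2 − rank ∂_3 = (18 − 18) − 0 = 0, and there is no ∂_3, so H_2 ≅ 0.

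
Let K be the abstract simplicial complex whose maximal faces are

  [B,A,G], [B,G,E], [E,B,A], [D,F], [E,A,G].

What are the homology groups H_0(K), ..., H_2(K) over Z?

H_0 ≅ Z^2,  H_1 = 0,  H_2 ≅ Z.

Fix the vertex order A < B < D < E < F < G and write every simplex with vertices in increasing order. Then dim K = 2 and the simplices of K are:

  0-simplices (6): A, B, D, E, F, G
  1-simplices (7): AB, AE, AG, BE, BG, DF, EG
  2-simplices (4): ABE, ABG, AEG, BEG

giving chain groups C_0 ≅ Z^6, C_1 ≅ Z^7, C_2 ≅ Z^4.

Boundary ∂_1: C_1 → C_0 is given by ∂[p,q] = [q] − [p]. For instance
  ∂AB = B − A.
As a 6×7 matrix over Z this has rank 4, with invariant factors (1,1,1,1).

The boundary map ∂_2: C_2 → C_1 maps a triangle to the signed sum of its edges. For instance
  ∂AEG = EG − AG + AE,
  ∂BEG = EG − BG + BE.
As a 7×4 matrix over Z this has rank 3, with invariant factors (1,1,1).

Reading off H_k = ker ∂_k / im ∂_{k+1}:

  H_0: rank C_0 − rank ∂_1 = 6 − 4 = 2, and the invariant factors of ∂_1 are all 1, so H_0 = Z^2.
  H_1: rank ker ∂_1 − rank ∂_2 = (7 − 4) − 3 = 0, and the invariant factors of ∂_2 are all 1, so H_1 = 0.
  H_2: rank ker ∂_2 − rank ∂_3 = (4 − 3) − 0 = 1, and there is no ∂_3, so H_2 = Z.

(K is a triangulation of the disjoint union of the 2-sphere S^2 and the 1-simplex.)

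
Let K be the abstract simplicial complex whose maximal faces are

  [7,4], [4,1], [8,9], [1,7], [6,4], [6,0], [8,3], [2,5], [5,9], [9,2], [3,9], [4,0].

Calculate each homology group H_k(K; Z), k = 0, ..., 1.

Take the total order 0 < 1 < 2 < 3 < 4 < 5 < 6 < 7 < 8 < 9 on the vertex set. Then K (dimension 1) consists of the simplices:

  0-simplices (10): [0], [1], [2], [3], [4], [5], [6], [7], [8], [9]
  1-simplices (12): [0,4], [0,6], [1,4], [1,7], [2,5], [2,9], [3,8], [3,9], [4,6], [4,7], [5,9], [8,9]

Hence C_0 ≅ Z^10, C_1 ≅ Z^12.

The boundary map ∂_1: C_1 → C_0 is given by ∂[p,q] = [q] − [p].
The 10×12 boundary matrix has rank 8 and Smith normal form diag(1,1,1,1,1,1,1,1).

From H_k ≅ ker(∂_k) / im(∂_{k+1}) we obtain:

  H_0: rank C_0 − rank ∂_1 = 10 − 8 = 2, and the invariant factors of ∂_1 are all 1, so H_0 = Z^2.
  H_1: rank ker ∂_1 − rank ∂_2 = (12 − 8) − 0 = 4, and there is no ∂_2, so H_1 = Z^4.

H_0 ≅ Z^2,  H_1 ≅ Z^4.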